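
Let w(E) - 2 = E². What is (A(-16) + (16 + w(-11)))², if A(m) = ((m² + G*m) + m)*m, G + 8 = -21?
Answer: 123765625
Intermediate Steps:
w(E) = 2 + E²
G = -29 (G = -8 - 21 = -29)
A(m) = m*(m² - 28*m) (A(m) = ((m² - 29*m) + m)*m = (m² - 28*m)*m = m*(m² - 28*m))
(A(-16) + (16 + w(-11)))² = ((-16)²*(-28 - 16) + (16 + (2 + (-11)²)))² = (256*(-44) + (16 + (2 + 121)))² = (-11264 + (16 + 123))² = (-11264 + 139)² = (-11125)² = 123765625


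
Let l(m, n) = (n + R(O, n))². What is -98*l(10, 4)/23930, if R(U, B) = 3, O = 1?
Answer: -2401/11965 ≈ -0.20067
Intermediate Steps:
l(m, n) = (3 + n)² (l(m, n) = (n + 3)² = (3 + n)²)
-98*l(10, 4)/23930 = -98*(3 + 4)²/23930 = -98*7²*(1/23930) = -98*49*(1/23930) = -4802*1/23930 = -2401/11965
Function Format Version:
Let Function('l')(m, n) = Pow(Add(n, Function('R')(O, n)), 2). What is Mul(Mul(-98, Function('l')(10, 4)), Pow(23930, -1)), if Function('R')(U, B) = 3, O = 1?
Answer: Rational(-2401, 11965) ≈ -0.20067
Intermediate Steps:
Function('l')(m, n) = Pow(Add(3, n), 2) (Function('l')(m, n) = Pow(Add(n, 3), 2) = Pow(Add(3, n), 2))
Mul(Mul(-98, Function('l')(10, 4)), Pow(23930, -1)) = Mul(Mul(-98, Pow(Add(3, 4), 2)), Pow(23930, -1)) = Mul(Mul(-98, Pow(7, 2)), Rational(1, 23930)) = Mul(Mul(-98, 49), Rational(1, 23930)) = Mul(-4802, Rational(1, 23930)) = Rational(-2401, 11965)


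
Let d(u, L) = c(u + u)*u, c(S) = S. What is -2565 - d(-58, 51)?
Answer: -9293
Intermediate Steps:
d(u, L) = 2*u² (d(u, L) = (u + u)*u = (2*u)*u = 2*u²)
-2565 - d(-58, 51) = -2565 - 2*(-58)² = -2565 - 2*3364 = -2565 - 1*6728 = -2565 - 6728 = -9293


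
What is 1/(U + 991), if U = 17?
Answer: 1/1008 ≈ 0.00099206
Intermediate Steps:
1/(U + 991) = 1/(17 + 991) = 1/1008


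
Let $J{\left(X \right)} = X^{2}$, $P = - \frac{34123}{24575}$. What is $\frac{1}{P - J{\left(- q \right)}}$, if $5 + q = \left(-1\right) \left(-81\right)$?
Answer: $- \frac{24575}{141979323} \approx -0.00017309$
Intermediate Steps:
$P = - \frac{34123}{24575}$ ($P = \left(-34123\right) \frac{1}{24575} = - \frac{34123}{24575} \approx -1.3885$)
$q = 76$ ($q = -5 - -81 = -5 + 81 = 76$)
$\frac{1}{P - J{\left(- q \right)}} = \frac{1}{- \frac{34123}{24575} - \left(\left(-1\right) 76\right)^{2}} = \frac{1}{- \frac{34123}{24575} - \left(-76\right)^{2}} = \frac{1}{- \frac{34123}{24575} - 5776} = \frac{1}{- \frac{141979323}{24575}} = - \frac{24575}{141979323}$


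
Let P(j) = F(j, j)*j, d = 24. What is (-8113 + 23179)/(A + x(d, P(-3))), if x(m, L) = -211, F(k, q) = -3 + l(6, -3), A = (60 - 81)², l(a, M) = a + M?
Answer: 7533/115 ≈ 65.504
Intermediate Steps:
l(a, M) = M + a
A = 441 (A = (-21)² = 441)
F(k, q) = 0 (F(k, q) = -3 + (-3 + 6) = -3 + 3 = 0)
P(j) = 0 (P(j) = 0*j = 0)
(-8113 + 23179)/(A + x(d, P(-3))) = (-8113 + 23179)/(441 - 211) = 15066/230 = 15066*(1/230) = 7533/115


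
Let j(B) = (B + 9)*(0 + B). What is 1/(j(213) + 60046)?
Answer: 1/107332 ≈ 9.3169e-6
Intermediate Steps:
j(B) = B*(9 + B) (j(B) = (9 + B)*B = B*(9 + B))
1/(j(213) + 60046) = 1/(213*(9 + 213) + 60046) = 1/(213*222 + 60046) = 1/(47286 + 60046) = 1/107332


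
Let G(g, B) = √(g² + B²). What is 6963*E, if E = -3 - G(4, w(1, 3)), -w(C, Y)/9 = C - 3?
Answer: -20889 - 13926*√85 ≈ -1.4928e+5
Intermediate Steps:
w(C, Y) = 27 - 9*C (w(C, Y) = -9*(C - 3) = -9*(-3 + C) = 27 - 9*C)
G(g, B) = √(B² + g²)
E = -3 - 2*√85 (E = -3 - √((27 - 9*1)² + 4²) = -3 - √((27 - 9)² + 16) = -3 - √(18² + 16) = -3 - √(324 + 16) = -3 - √340 = -3 - 2*√85 ≈ -21.439)
6963*E = 6963*(-3 - 2*√85) = -20889 - 13926*√85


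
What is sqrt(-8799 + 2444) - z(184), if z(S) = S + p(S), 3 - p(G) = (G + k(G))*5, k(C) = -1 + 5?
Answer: 753 + I*sqrt(6355) ≈ 753.0 + 79.718*I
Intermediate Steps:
k(C) = 4
p(G) = -17 - 5*G (p(G) = 3 - (G + 4)*5 = 3 - (4 + G)*5 = 3 - (20 + 5*G) = 3 + (-20 - 5*G) = -17 - 5*G)
z(S) = -17 - 4*S (z(S) = S + (-17 - 5*S) = -17 - 4*S)
sqrt(-8799 + 2444) - z(184) = sqrt(-8799 + 2444) - (-17 - 4*184) = sqrt(-6355) - (-17 - 736) = I*sqrt(6355) - 1*(-753) = I*sqrt(6355) + 753 = 753 + I*sqrt(6355)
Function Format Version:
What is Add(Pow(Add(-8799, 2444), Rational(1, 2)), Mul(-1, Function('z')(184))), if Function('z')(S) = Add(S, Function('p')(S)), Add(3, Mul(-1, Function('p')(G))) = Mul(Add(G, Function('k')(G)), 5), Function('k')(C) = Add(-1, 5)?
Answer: Add(753, Mul(I, Pow(6355, Rational(1, 2)))) ≈ Add(753.00, Mul(79.718, I))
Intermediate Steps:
Function('k')(C) = 4
Function('p')(G) = Add(-17, Mul(-5, G)) (Function('p')(G) = Add(3, Mul(-1, Mul(Add(G, 4), 5))) = Add(3, Mul(-1, Mul(Add(4, G), 5))) = Add(3, Mul(-1, Add(20, Mul(5, G)))) = Add(3, Add(-20, Mul(-5, G))) = Add(-17, Mul(-5, G)))
Function('z')(S) = Add(-17, Mul(-4, S)) (Function('z')(S) = Add(S, Add(-17, Mul(-5, S))) = Add(-17, Mul(-4, S)))
Add(Pow(Add(-8799, 2444), Rational(1, 2)), Mul(-1, Function('z')(184))) = Add(Pow(Add(-8799, 2444), Rational(1, 2)), Mul(-1, Add(-17, Mul(-4, 184)))) = Add(Pow(-6355, Rational(1, 2)), Mul(-1, Add(-17, -736))) = Add(Mul(I, Pow(6355, Rational(1, 2))), Mul(-1, -753)) = Add(Mul(I, Pow(6355, Rational(1, 2))), 753) = Add(753, Mul(I, Pow(6355, Rational(1, 2))))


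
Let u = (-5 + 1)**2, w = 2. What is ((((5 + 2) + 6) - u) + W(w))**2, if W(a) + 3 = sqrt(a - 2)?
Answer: 36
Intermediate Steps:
W(a) = -3 + sqrt(-2 + a) (W(a) = -3 + sqrt(a - 2) = -3 + sqrt(-2 + a))
u = 16 (u = (-4)**2 = 16)
((((5 + 2) + 6) - u) + W(w))**2 = ((((5 + 2) + 6) - 1*16) + (-3 + sqrt(-2 + 2)))**2 = (((7 + 6) - 16) + (-3 + sqrt(0)))**2 = ((13 - 16) + (-3 + 0))**2 = (-3 - 3)**2 = (-6)**2 = 36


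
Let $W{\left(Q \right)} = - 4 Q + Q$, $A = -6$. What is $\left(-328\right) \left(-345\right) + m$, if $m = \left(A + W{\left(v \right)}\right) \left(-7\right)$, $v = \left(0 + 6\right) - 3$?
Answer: $113265$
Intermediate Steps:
$v = 3$ ($v = 6 - 3 = 3$)
$W{\left(Q \right)} = - 3 Q$
$m = 105$ ($m = \left(-6 - 9\right) \left(-7\right) = \left(-15\right) \left(-7\right) = 105$)
$\left(-328\right) \left(-345\right) + m = \left(-328\right) \left(-345\right) + 105 = 113160 + 105 = 113265$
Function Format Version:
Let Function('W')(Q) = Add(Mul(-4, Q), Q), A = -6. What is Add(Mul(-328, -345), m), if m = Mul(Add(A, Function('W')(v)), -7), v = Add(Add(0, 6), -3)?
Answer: 113265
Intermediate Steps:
v = 3 (v = Add(6, -3) = 3)
Function('W')(Q) = Mul(-3, Q)
m = 105 (m = Mul(Add(-6, Mul(-3, 3)), -7) = Mul(Add(-6, -9), -7) = Mul(-15, -7) = 105)
Add(Mul(-328, -345), m) = Add(Mul(-328, -345), 105) = Add(113160, 105) = 113265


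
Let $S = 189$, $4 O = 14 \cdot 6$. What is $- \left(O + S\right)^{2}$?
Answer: $-44100$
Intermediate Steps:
$O = 21$ ($O = \frac{14 \cdot 6}{4} = \frac{1}{4} \cdot 84 = 21$)
$- \left(O + S\right)^{2} = - \left(21 + 189\right)^{2} = - 210^{2} = \left(-1\right) 44100 = -44100$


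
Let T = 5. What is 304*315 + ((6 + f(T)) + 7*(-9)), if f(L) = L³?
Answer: 95828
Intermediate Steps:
304*315 + ((6 + f(T)) + 7*(-9)) = 304*315 + ((6 + 5³) + 7*(-9)) = 95760 + ((6 + 125) - 63) = 95760 + (131 - 63) = 95760 + 68 = 95828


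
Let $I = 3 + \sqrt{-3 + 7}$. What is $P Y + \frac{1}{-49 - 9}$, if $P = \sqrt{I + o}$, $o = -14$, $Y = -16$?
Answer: $- \frac{1}{58} - 48 i \approx -0.017241 - 48.0 i$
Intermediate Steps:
$I = 5$ ($I = 3 + \sqrt{4} = 3 + 2 = 5$)
$P = 3 i$ ($P = \sqrt{5 - 14} = \sqrt{-9} = 3 i \approx 3.0 i$)
$P Y + \frac{1}{-49 - 9} = 3 i \left(-16\right) + \frac{1}{-49 - 9} = - 48 i + \frac{1}{-58} = - 48 i - \frac{1}{58} = - \frac{1}{58} - 48 i$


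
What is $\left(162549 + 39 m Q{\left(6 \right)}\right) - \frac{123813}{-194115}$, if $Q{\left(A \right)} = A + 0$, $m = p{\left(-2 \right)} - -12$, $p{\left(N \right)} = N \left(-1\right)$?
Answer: $\frac{10729747896}{64705} \approx 1.6583 \cdot 10^{5}$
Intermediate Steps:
$p{\left(N \right)} = - N$
$m = 14$ ($m = \left(-1\right) \left(-2\right) - -12 = 2 + 12 = 14$)
$Q{\left(A \right)} = A$
$\left(162549 + 39 m Q{\left(6 \right)}\right) - \frac{123813}{-194115} = \left(162549 + 39 \cdot 14 \cdot 6\right) - \frac{123813}{-194115} = \left(162549 + 546 \cdot 6\right) - - \frac{41271}{64705} = \left(162549 + 3276\right) + \frac{41271}{64705} = 165825 + \frac{41271}{64705} = \frac{10729747896}{64705}$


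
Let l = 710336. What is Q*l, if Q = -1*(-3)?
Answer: 2131008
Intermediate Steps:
Q = 3
Q*l = 3*710336 = 2131008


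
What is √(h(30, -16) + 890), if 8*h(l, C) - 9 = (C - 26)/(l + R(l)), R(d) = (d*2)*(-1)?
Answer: √89130/10 ≈ 29.855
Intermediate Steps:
R(d) = -2*d (R(d) = (2*d)*(-1) = -2*d)
h(l, C) = 9/8 - (-26 + C)/(8*l) (h(l, C) = 9/8 + ((C - 26)/(l - 2*l))/8 = 9/8 + ((-26 + C)/((-l)))/8 = 9/8 + ((-26 + C)*(-1/l))/8 = 9/8 + (-(-26 + C)/l)/8 = 9/8 - (-26 + C)/(8*l))
√(h(30, -16) + 890) = √((⅛)*(26 - 1*(-16) + 9*30)/30 + 890) = √((⅛)*(1/30)*(26 + 16 + 270) + 890) = √((⅛)*(1/30)*312 + 890) = √(13/10 + 890) = √(8913/10) = √89130/10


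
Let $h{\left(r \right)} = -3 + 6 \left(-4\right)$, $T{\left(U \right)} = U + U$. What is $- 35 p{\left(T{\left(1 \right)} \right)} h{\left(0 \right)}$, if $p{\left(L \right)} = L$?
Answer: $1890$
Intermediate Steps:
$T{\left(U \right)} = 2 U$
$h{\left(r \right)} = -27$ ($h{\left(r \right)} = -3 - 24 = -27$)
$- 35 p{\left(T{\left(1 \right)} \right)} h{\left(0 \right)} = - 35 \cdot 2 \cdot 1 \left(-27\right) = \left(-35\right) 2 \left(-27\right) = \left(-70\right) \left(-27\right) = 1890$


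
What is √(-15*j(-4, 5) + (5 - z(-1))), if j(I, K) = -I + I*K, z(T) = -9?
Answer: √254 ≈ 15.937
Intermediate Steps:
√(-15*j(-4, 5) + (5 - z(-1))) = √(-(-60)*(-1 + 5) + (5 - 1*(-9))) = √(-(-60)*4 + (5 + 9)) = √(-15*(-16) + 14) = √(240 + 14) = √254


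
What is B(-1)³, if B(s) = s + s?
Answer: -8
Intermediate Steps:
B(s) = 2*s
B(-1)³ = (2*(-1))³ = (-2)³ = -8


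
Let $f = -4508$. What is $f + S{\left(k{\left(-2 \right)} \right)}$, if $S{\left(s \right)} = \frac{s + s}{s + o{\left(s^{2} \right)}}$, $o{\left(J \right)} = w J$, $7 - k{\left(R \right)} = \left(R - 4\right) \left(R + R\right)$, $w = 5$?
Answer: $- \frac{189337}{42} \approx -4508.0$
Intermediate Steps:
$k{\left(R \right)} = 7 - 2 R \left(-4 + R\right)$ ($k{\left(R \right)} = 7 - \left(R - 4\right) \left(R + R\right) = 7 - \left(-4 + R\right) 2 R = 7 - 2 R \left(-4 + R\right)$)
$o{\left(J \right)} = 5 J$
$S{\left(s \right)} = \frac{2 s}{s + 5 s^{2}}$ ($S{\left(s \right)} = \frac{s + s}{s + 5 s^{2}} = \frac{2 s}{s + 5 s^{2}}$)
$f + S{\left(k{\left(-2 \right)} \right)} = -4508 + \frac{2}{1 + 5 \left(7 - 2 \left(-2\right)^{2} + 8 \left(-2\right)\right)} = -4508 + \frac{2}{1 + 5 \left(7 - 8 - 16\right)} = -4508 + \frac{2}{1 + 5 \left(-17\right)} = -4508 + \frac{2}{1 - 85} = -4508 + \frac{2}{-84} = -4508 + 2 \left(- \frac{1}{84}\right) = -4508 - \frac{1}{42} = - \frac{189337}{42}$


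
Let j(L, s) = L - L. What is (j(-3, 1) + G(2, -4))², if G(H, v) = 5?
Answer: 25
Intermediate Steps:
j(L, s) = 0
(j(-3, 1) + G(2, -4))² = (0 + 5)² = 5² = 25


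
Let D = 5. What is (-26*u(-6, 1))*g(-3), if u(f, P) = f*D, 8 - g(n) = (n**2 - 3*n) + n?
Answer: -5460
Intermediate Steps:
g(n) = 8 - n**2 + 2*n (g(n) = 8 - ((n**2 - 3*n) + n) = 8 - (n**2 - 2*n) = 8 + (-n**2 + 2*n) = 8 - n**2 + 2*n)
u(f, P) = 5*f (u(f, P) = f*5 = 5*f)
(-26*u(-6, 1))*g(-3) = (-130*(-6))*(8 - 1*(-3)**2 + 2*(-3)) = (-26*(-30))*(8 - 1*9 - 6) = 780*(8 - 9 - 6) = 780*(-7) = -5460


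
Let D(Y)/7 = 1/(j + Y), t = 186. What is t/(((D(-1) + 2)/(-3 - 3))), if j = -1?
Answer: 744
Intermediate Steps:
D(Y) = 7/(-1 + Y)
t/(((D(-1) + 2)/(-3 - 3))) = 186/((7/(-1 - 1) + 2)/(-3 - 3)) = 186/((7/(-2) + 2)/(-6)) = 186/((7*(-½) + 2)*(-⅙)) = 186/((-7/2 + 2)*(-⅙)) = 186/(-3/2*(-⅙)) = 186/(¼) = 4*186 = 744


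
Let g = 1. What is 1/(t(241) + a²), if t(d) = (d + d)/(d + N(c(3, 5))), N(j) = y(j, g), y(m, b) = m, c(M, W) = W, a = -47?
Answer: 123/271948 ≈ 0.00045229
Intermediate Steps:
N(j) = j
t(d) = 2*d/(5 + d) (t(d) = (d + d)/(d + 5) = (2*d)/(5 + d) = 2*d/(5 + d))
1/(t(241) + a²) = 1/(2*241/(5 + 241) + (-47)²) = 1/(2*241/246 + 2209) = 1/(2*241*(1/246) + 2209) = 1/(241/123 + 2209) = 1/(271948/123) = 123/271948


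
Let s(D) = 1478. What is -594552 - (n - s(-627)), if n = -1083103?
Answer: 490029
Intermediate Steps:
-594552 - (n - s(-627)) = -594552 - (-1083103 - 1*1478) = -594552 - (-1083103 - 1478) = -594552 - 1*(-1084581) = -594552 + 1084581 = 490029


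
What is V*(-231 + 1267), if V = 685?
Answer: 709660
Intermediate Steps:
V*(-231 + 1267) = 685*(-231 + 1267) = 685*1036 = 709660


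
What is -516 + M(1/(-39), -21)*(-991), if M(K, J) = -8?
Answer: 7412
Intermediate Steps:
-516 + M(1/(-39), -21)*(-991) = -516 - 8*(-991) = -516 + 7928 = 7412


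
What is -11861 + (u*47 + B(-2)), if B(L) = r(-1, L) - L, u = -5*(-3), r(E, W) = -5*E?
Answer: -11149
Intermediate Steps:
u = 15
B(L) = 5 - L (B(L) = -5*(-1) - L = 5 - L)
-11861 + (u*47 + B(-2)) = -11861 + (15*47 + (5 - 1*(-2))) = -11861 + (705 + (5 + 2)) = -11861 + (705 + 7) = -11861 + 712 = -11149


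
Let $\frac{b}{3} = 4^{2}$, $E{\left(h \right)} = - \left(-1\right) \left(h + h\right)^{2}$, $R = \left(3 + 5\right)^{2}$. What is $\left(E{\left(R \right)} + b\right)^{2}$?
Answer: $270010624$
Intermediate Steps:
$R = 64$ ($R = 8^{2} = 64$)
$E{\left(h \right)} = 4 h^{2}$ ($E{\left(h \right)} = - \left(-1\right) \left(2 h\right)^{2} = - \left(-1\right) 4 h^{2} = - \left(-4\right) h^{2} = 4 h^{2}$)
$b = 48$ ($b = 3 \cdot 4^{2} = 3 \cdot 16 = 48$)
$\left(E{\left(R \right)} + b\right)^{2} = \left(4 \cdot 64^{2} + 48\right)^{2} = \left(4 \cdot 4096 + 48\right)^{2} = \left(16384 + 48\right)^{2} = 16432^{2} = 270010624$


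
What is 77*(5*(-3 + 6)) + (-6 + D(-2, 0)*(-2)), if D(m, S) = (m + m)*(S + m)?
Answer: 1133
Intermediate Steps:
D(m, S) = 2*m*(S + m) (D(m, S) = (2*m)*(S + m) = 2*m*(S + m))
77*(5*(-3 + 6)) + (-6 + D(-2, 0)*(-2)) = 77*(5*(-3 + 6)) + (-6 + (2*(-2)*(0 - 2))*(-2)) = 77*(5*3) + (-6 + (2*(-2)*(-2))*(-2)) = 77*15 + (-6 + 8*(-2)) = 1155 + (-6 - 16) = 1155 - 22 = 1133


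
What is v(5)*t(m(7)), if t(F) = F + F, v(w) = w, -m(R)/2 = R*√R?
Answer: -140*√7 ≈ -370.41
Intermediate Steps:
m(R) = -2*R^(3/2) (m(R) = -2*R*√R = -2*R^(3/2))
t(F) = 2*F
v(5)*t(m(7)) = 5*(2*(-14*√7)) = 5*(-28*√7) = -140*√7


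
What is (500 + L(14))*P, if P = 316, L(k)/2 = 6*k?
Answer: 211088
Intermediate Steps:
L(k) = 12*k (L(k) = 2*(6*k) = 12*k)
(500 + L(14))*P = (500 + 12*14)*316 = (500 + 168)*316 = 668*316 = 211088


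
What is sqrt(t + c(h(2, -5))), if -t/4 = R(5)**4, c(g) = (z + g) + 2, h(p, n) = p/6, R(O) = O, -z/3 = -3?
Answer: I*sqrt(22398)/3 ≈ 49.887*I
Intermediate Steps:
z = 9 (z = -3*(-3) = 9)
h(p, n) = p/6 (h(p, n) = p*(1/6) = p/6)
c(g) = 11 + g (c(g) = (9 + g) + 2 = 11 + g)
t = -2500 (t = -4*5**4 = -4*625 = -2500)
sqrt(t + c(h(2, -5))) = sqrt(-2500 + (11 + (1/6)*2)) = sqrt(-2500 + (11 + 1/3)) = sqrt(-2500 + 34/3) = sqrt(-7466/3) = I*sqrt(22398)/3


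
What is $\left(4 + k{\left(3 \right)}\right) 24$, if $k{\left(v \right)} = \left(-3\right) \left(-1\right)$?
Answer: $168$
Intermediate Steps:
$k{\left(v \right)} = 3$
$\left(4 + k{\left(3 \right)}\right) 24 = \left(4 + 3\right) 24 = 7 \cdot 24 = 168$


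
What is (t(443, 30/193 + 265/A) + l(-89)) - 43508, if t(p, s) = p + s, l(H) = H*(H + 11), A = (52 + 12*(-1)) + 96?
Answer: -948101279/26248 ≈ -36121.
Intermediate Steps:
A = 136 (A = (52 - 12) + 96 = 40 + 96 = 136)
l(H) = H*(11 + H)
(t(443, 30/193 + 265/A) + l(-89)) - 43508 = ((443 + (30/193 + 265/136)) - 89*(11 - 89)) - 43508 = ((443 + (30*(1/193) + 265*(1/136))) - 89*(-78)) - 43508 = ((443 + (30/193 + 265/136)) + 6942) - 43508 = ((443 + 55225/26248) + 6942) - 43508 = (11683089/26248 + 6942) - 43508 = 193896705/26248 - 43508 = -948101279/26248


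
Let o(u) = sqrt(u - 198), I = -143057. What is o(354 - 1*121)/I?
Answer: -sqrt(35)/143057 ≈ -4.1355e-5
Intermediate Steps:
o(u) = sqrt(-198 + u)
o(354 - 1*121)/I = sqrt(-198 + (354 - 1*121))/(-143057) = sqrt(-198 + (354 - 121))*(-1/143057) = sqrt(-198 + 233)*(-1/143057) = sqrt(35)*(-1/143057) = -sqrt(35)/143057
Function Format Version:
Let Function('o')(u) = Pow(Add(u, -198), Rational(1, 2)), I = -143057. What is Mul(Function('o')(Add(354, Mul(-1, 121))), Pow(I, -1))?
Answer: Mul(Rational(-1, 143057), Pow(35, Rational(1, 2))) ≈ -4.1355e-5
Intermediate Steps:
Function('o')(u) = Pow(Add(-198, u), Rational(1, 2))
Mul(Function('o')(Add(354, Mul(-1, 121))), Pow(I, -1)) = Mul(Pow(Add(-198, Add(354, Mul(-1, 121))), Rational(1, 2)), Pow(-143057, -1)) = Mul(Pow(Add(-198, Add(354, -121)), Rational(1, 2)), Rational(-1, 143057)) = Mul(Pow(Add(-198, 233), Rational(1, 2)), Rational(-1, 143057)) = Mul(Pow(35, Rational(1, 2)), Rational(-1, 143057)) = Mul(Rational(-1, 143057), Pow(35, Rational(1, 2)))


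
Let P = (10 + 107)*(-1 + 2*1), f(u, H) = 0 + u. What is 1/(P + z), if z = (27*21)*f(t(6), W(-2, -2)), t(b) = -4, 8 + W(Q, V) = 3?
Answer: -1/2151 ≈ -0.00046490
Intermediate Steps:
W(Q, V) = -5 (W(Q, V) = -8 + 3 = -5)
f(u, H) = u
P = 117 (P = 117*(-1 + 2) = 117*1 = 117)
z = -2268 (z = (27*21)*(-4) = 567*(-4) = -2268)
1/(P + z) = 1/(117 - 2268) = 1/(-2151) = -1/2151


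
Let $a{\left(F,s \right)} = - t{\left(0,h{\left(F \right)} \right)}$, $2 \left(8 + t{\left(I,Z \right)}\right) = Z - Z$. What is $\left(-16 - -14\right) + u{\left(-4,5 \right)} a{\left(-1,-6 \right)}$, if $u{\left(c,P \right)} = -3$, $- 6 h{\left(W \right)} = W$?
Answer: $-26$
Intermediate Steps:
$h{\left(W \right)} = - \frac{W}{6}$
$t{\left(I,Z \right)} = -8$ ($t{\left(I,Z \right)} = -8 + \frac{Z - Z}{2} = -8 + \frac{1}{2} \cdot 0 = -8 + 0 = -8$)
$a{\left(F,s \right)} = 8$ ($a{\left(F,s \right)} = \left(-1\right) \left(-8\right) = 8$)
$\left(-16 - -14\right) + u{\left(-4,5 \right)} a{\left(-1,-6 \right)} = \left(-16 - -14\right) - 24 = \left(-16 + 14\right) - 24 = -2 - 24 = -26$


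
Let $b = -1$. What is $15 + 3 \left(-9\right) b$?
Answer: $42$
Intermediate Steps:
$15 + 3 \left(-9\right) b = 15 + 3 \left(-9\right) \left(-1\right) = 15 - -27 = 15 + 27 = 42$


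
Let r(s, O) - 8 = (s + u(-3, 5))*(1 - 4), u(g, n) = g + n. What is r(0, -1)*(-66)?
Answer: -132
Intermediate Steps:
r(s, O) = 2 - 3*s (r(s, O) = 8 + (s + (-3 + 5))*(1 - 4) = 8 + (s + 2)*(-3) = 8 + (2 + s)*(-3) = 8 + (-6 - 3*s) = 2 - 3*s)
r(0, -1)*(-66) = (2 - 3*0)*(-66) = (2 + 0)*(-66) = 2*(-66) = -132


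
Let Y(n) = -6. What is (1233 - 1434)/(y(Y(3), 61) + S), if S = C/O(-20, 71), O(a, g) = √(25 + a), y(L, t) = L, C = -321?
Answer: -670/11429 + 7169*√5/11429 ≈ 1.3440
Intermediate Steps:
S = -321*√5/5 (S = -321/√(25 - 20) = -321*√5/5 ≈ -143.56)
(1233 - 1434)/(y(Y(3), 61) + S) = (1233 - 1434)/(-6 - 321*√5/5) = -201/(-6 - 321*√5/5)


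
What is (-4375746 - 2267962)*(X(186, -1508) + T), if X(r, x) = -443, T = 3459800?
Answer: -22982957775756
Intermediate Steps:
(-4375746 - 2267962)*(X(186, -1508) + T) = (-4375746 - 2267962)*(-443 + 3459800) = -6643708*3459357 = -22982957775756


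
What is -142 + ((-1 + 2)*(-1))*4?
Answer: -146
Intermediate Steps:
-142 + ((-1 + 2)*(-1))*4 = -142 + (1*(-1))*4 = -142 - 1*4 = -142 - 4 = -146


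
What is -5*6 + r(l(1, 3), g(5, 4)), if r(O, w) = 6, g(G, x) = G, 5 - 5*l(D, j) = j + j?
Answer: -24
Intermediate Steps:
l(D, j) = 1 - 2*j/5 (l(D, j) = 1 - (j + j)/5 = 1 - 2*j/5)
-5*6 + r(l(1, 3), g(5, 4)) = -5*6 + 6 = -30 + 6 = -24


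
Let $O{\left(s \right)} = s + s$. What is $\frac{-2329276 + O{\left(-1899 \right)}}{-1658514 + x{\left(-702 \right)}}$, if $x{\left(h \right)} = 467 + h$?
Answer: $\frac{2333074}{1658749} \approx 1.4065$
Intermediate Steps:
$O{\left(s \right)} = 2 s$
$\frac{-2329276 + O{\left(-1899 \right)}}{-1658514 + x{\left(-702 \right)}} = \frac{-2329276 + 2 \left(-1899\right)}{-1658514 + \left(467 - 702\right)} = \frac{-2329276 - 3798}{-1658514 - 235} = - \frac{2333074}{-1658749} = \left(-2333074\right) \left(- \frac{1}{1658749}\right) = \frac{2333074}{1658749}$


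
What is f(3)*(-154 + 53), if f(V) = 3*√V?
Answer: -303*√3 ≈ -524.81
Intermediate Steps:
f(3)*(-154 + 53) = (3*√3)*(-154 + 53) = (3*√3)*(-101) = -303*√3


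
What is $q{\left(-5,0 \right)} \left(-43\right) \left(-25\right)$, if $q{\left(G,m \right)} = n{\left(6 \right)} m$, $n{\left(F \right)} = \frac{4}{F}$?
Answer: $0$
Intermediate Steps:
$q{\left(G,m \right)} = \frac{2 m}{3}$ ($q{\left(G,m \right)} = \frac{4}{6} m = 4 \cdot \frac{1}{6} m = \frac{2 m}{3}$)
$q{\left(-5,0 \right)} \left(-43\right) \left(-25\right) = \frac{2}{3} \cdot 0 \left(-43\right) \left(-25\right) = 0 \left(-43\right) \left(-25\right) = 0 \left(-25\right) = 0$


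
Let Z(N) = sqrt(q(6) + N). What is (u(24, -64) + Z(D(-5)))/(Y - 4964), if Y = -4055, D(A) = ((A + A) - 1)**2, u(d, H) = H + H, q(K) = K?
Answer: 128/9019 - sqrt(127)/9019 ≈ 0.012943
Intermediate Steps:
u(d, H) = 2*H
D(A) = (-1 + 2*A)**2 (D(A) = (2*A - 1)**2 = (-1 + 2*A)**2)
Z(N) = sqrt(6 + N)
(u(24, -64) + Z(D(-5)))/(Y - 4964) = (2*(-64) + sqrt(6 + (-1 + 2*(-5))**2))/(-4055 - 4964) = (-128 + sqrt(6 + (-1 - 10)**2))/(-9019) = (-128 + sqrt(6 + (-11)**2))*(-1/9019) = (-128 + sqrt(6 + 121))*(-1/9019) = (-128 + sqrt(127))*(-1/9019) = 128/9019 - sqrt(127)/9019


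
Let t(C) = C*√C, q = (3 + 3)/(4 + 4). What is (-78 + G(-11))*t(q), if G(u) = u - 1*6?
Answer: -285*√3/8 ≈ -61.704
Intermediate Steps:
G(u) = -6 + u (G(u) = u - 6 = -6 + u)
q = ¾ (q = 6/8 = 6*(⅛) = ¾ ≈ 0.75000)
t(C) = C^(3/2)
(-78 + G(-11))*t(q) = (-78 + (-6 - 11))*(¾)^(3/2) = (-78 - 17)*(3*√3/8) = -285*√3/8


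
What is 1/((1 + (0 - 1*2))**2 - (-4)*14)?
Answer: 1/57 ≈ 0.017544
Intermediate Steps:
1/((1 + (0 - 1*2))**2 - (-4)*14) = 1/((1 + (0 - 2))**2 - 1*(-56)) = 1/((1 - 2)**2 + 56) = 1/((-1)**2 + 56) = 1/(1 + 56) = 1/57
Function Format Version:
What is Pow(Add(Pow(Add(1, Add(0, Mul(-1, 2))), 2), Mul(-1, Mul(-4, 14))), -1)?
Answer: Rational(1, 57) ≈ 0.017544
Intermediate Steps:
Pow(Add(Pow(Add(1, Add(0, Mul(-1, 2))), 2), Mul(-1, Mul(-4, 14))), -1) = Pow(Add(Pow(Add(1, Add(0, -2)), 2), Mul(-1, -56)), -1) = Pow(Add(Pow(Add(1, -2), 2), 56), -1) = Pow(Add(Pow(-1, 2), 56), -1) = Pow(Add(1, 56), -1) = Pow(57, -1) = Rational(1, 57)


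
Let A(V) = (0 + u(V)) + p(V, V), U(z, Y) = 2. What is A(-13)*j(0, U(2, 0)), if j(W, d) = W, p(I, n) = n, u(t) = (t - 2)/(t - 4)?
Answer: 0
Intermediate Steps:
u(t) = (-2 + t)/(-4 + t)
A(V) = V + (-2 + V)/(-4 + V) (A(V) = (0 + (-2 + V)/(-4 + V)) + V = (-2 + V)/(-4 + V) + V = V + (-2 + V)/(-4 + V))
A(-13)*j(0, U(2, 0)) = ((-2 - 13 - 13*(-4 - 13))/(-4 - 13))*0 = ((-2 - 13 - 13*(-17))/(-17))*0 = -(-2 - 13 + 221)/17*0 = -1/17*206*0 = -206/17*0 = 0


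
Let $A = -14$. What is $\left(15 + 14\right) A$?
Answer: $-406$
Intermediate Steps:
$\left(15 + 14\right) A = \left(15 + 14\right) \left(-14\right) = 29 \left(-14\right) = -406$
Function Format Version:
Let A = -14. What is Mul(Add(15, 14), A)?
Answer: -406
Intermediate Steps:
Mul(Add(15, 14), A) = Mul(Add(15, 14), -14) = Mul(29, -14) = -406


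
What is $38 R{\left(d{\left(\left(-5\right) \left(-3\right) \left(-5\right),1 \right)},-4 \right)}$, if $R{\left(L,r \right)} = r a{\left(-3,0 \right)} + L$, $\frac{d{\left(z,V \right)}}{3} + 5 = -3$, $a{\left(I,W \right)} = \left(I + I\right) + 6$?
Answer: $-912$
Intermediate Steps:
$a{\left(I,W \right)} = 6 + 2 I$ ($a{\left(I,W \right)} = 2 I + 6 = 6 + 2 I$)
$d{\left(z,V \right)} = -24$ ($d{\left(z,V \right)} = -15 + 3 \left(-3\right) = -15 - 9 = -24$)
$R{\left(L,r \right)} = L$ ($R{\left(L,r \right)} = r \left(6 + 2 \left(-3\right)\right) + L = r \left(6 - 6\right) + L = r 0 + L = 0 + L = L$)
$38 R{\left(d{\left(\left(-5\right) \left(-3\right) \left(-5\right),1 \right)},-4 \right)} = 38 \left(-24\right) = -912$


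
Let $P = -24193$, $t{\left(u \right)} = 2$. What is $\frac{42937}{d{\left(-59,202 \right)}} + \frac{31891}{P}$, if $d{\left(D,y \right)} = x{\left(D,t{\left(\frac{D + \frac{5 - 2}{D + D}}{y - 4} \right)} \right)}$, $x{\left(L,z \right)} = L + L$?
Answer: $- \frac{1042537979}{2854774} \approx -365.19$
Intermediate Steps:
$x{\left(L,z \right)} = 2 L$
$d{\left(D,y \right)} = 2 D$
$\frac{42937}{d{\left(-59,202 \right)}} + \frac{31891}{P} = \frac{42937}{2 \left(-59\right)} + \frac{31891}{-24193} = \frac{42937}{-118} + 31891 \left(- \frac{1}{24193}\right) = 42937 \left(- \frac{1}{118}\right) - \frac{31891}{24193} = - \frac{42937}{118} - \frac{31891}{24193} = - \frac{1042537979}{2854774}$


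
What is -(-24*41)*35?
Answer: 34440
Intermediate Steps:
-(-24*41)*35 = -(-984)*35 = -1*(-34440) = 34440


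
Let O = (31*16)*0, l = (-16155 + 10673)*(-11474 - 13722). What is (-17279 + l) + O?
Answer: 138107193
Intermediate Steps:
l = 138124472 (l = -5482*(-25196) = 138124472)
O = 0 (O = 496*0 = 0)
(-17279 + l) + O = (-17279 + 138124472) + 0 = 138107193 + 0 = 138107193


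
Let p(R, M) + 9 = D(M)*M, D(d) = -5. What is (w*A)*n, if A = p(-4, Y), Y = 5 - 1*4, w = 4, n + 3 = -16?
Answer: 1064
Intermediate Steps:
n = -19 (n = -3 - 16 = -19)
Y = 1 (Y = 5 - 4 = 1)
p(R, M) = -9 - 5*M
A = -14 (A = -9 - 5*1 = -9 - 5 = -14)
(w*A)*n = (4*(-14))*(-19) = -56*(-19) = 1064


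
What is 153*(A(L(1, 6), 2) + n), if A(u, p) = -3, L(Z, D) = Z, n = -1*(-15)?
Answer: 1836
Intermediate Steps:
n = 15
153*(A(L(1, 6), 2) + n) = 153*(-3 + 15) = 153*12 = 1836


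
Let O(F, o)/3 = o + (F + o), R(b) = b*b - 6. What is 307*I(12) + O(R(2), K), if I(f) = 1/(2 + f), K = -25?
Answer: -1877/14 ≈ -134.07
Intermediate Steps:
R(b) = -6 + b² (R(b) = b² - 6 = -6 + b²)
O(F, o) = 3*F + 6*o (O(F, o) = 3*(o + (F + o)) = 3*(F + 2*o) = 3*F + 6*o)
307*I(12) + O(R(2), K) = 307/(2 + 12) + (3*(-6 + 2²) + 6*(-25)) = 307/14 + (3*(-6 + 4) - 150) = 307*(1/14) + (3*(-2) - 150) = 307/14 + (-6 - 150) = 307/14 - 156 = -1877/14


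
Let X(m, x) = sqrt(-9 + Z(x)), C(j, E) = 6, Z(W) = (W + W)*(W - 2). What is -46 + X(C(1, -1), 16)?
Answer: -46 + sqrt(439) ≈ -25.048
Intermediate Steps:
Z(W) = 2*W*(-2 + W) (Z(W) = (2*W)*(-2 + W) = 2*W*(-2 + W))
X(m, x) = sqrt(-9 + 2*x*(-2 + x))
-46 + X(C(1, -1), 16) = -46 + sqrt(-9 + 2*16*(-2 + 16)) = -46 + sqrt(-9 + 2*16*14) = -46 + sqrt(-9 + 448) = -46 + sqrt(439)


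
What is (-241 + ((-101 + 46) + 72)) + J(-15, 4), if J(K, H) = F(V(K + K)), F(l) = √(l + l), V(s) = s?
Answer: -224 + 2*I*√15 ≈ -224.0 + 7.746*I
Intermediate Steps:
F(l) = √2*√l (F(l) = √(2*l) = √2*√l)
J(K, H) = 2*√K (J(K, H) = √2*√(K + K) = √2*√(2*K) = √2*(√2*√K) = 2*√K)
(-241 + ((-101 + 46) + 72)) + J(-15, 4) = (-241 + ((-101 + 46) + 72)) + 2*√(-15) = (-241 + (-55 + 72)) + 2*(I*√15) = (-241 + 17) + 2*I*√15 = -224 + 2*I*√15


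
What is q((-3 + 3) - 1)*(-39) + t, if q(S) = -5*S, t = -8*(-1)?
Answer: -187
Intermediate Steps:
t = 8
q((-3 + 3) - 1)*(-39) + t = -5*((-3 + 3) - 1)*(-39) + 8 = -5*(0 - 1)*(-39) + 8 = -5*(-1)*(-39) + 8 = 5*(-39) + 8 = -195 + 8 = -187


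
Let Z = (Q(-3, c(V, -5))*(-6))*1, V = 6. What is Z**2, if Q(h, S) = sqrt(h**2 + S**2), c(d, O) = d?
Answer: 1620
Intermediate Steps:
Q(h, S) = sqrt(S**2 + h**2)
Z = -18*sqrt(5) (Z = (sqrt(6**2 + (-3)**2)*(-6))*1 = (sqrt(36 + 9)*(-6))*1 = (sqrt(45)*(-6))*1 = ((3*sqrt(5))*(-6))*1 = -18*sqrt(5)*1 = -18*sqrt(5) ≈ -40.249)
Z**2 = (-18*sqrt(5))**2 = 1620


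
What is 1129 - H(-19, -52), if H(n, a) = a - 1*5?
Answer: 1186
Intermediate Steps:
H(n, a) = -5 + a (H(n, a) = a - 5 = -5 + a)
1129 - H(-19, -52) = 1129 - (-5 - 52) = 1129 - 1*(-57) = 1129 + 57 = 1186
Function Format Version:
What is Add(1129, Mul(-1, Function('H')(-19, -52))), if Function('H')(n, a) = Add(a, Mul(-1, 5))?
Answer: 1186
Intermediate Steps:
Function('H')(n, a) = Add(-5, a) (Function('H')(n, a) = Add(a, -5) = Add(-5, a))
Add(1129, Mul(-1, Function('H')(-19, -52))) = Add(1129, Mul(-1, Add(-5, -52))) = Add(1129, Mul(-1, -57)) = Add(1129, 57) = 1186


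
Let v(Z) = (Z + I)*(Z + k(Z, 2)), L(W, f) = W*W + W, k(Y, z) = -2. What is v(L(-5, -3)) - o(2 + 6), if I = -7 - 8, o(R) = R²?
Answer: 26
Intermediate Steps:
I = -15
L(W, f) = W + W² (L(W, f) = W² + W = W + W²)
v(Z) = (-15 + Z)*(-2 + Z) (v(Z) = (Z - 15)*(Z - 2) = (-15 + Z)*(-2 + Z))
v(L(-5, -3)) - o(2 + 6) = (30 + (-5*(1 - 5))² - (-85)*(1 - 5)) - (2 + 6)² = (30 + (-5*(-4))² - (-85)*(-4)) - 1*8² = (30 + 20² - 17*20) - 1*64 = (30 + 400 - 340) - 64 = 90 - 64 = 26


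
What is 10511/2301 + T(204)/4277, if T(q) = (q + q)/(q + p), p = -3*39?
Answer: 100309523/21953841 ≈ 4.5691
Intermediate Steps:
p = -117
T(q) = 2*q/(-117 + q) (T(q) = (q + q)/(q - 117) = (2*q)/(-117 + q) = 2*q/(-117 + q))
10511/2301 + T(204)/4277 = 10511/2301 + (2*204/(-117 + 204))/4277 = 10511*(1/2301) + (2*204/87)*(1/4277) = 10511/2301 + (2*204*(1/87))*(1/4277) = 10511/2301 + (136/29)*(1/4277) = 10511/2301 + 136/124033 = 100309523/21953841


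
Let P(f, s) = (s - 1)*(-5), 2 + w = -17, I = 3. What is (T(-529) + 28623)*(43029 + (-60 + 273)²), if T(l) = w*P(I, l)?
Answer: -1920623346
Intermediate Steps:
w = -19 (w = -2 - 17 = -19)
P(f, s) = 5 - 5*s (P(f, s) = (-1 + s)*(-5) = 5 - 5*s)
T(l) = -95 + 95*l (T(l) = -19*(5 - 5*l) = -95 + 95*l)
(T(-529) + 28623)*(43029 + (-60 + 273)²) = ((-95 + 95*(-529)) + 28623)*(43029 + (-60 + 273)²) = ((-95 - 50255) + 28623)*(43029 + 213²) = (-50350 + 28623)*(43029 + 45369) = -21727*88398 = -1920623346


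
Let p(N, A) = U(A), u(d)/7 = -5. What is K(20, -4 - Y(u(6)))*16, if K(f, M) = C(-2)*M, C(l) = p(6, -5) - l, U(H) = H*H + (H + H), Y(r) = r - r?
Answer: -1088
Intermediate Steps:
u(d) = -35 (u(d) = 7*(-5) = -35)
Y(r) = 0
U(H) = H² + 2*H
p(N, A) = A*(2 + A)
C(l) = 15 - l (C(l) = -5*(2 - 5) - l = -5*(-3) - l = 15 - l)
K(f, M) = 17*M (K(f, M) = (15 - 1*(-2))*M = (15 + 2)*M = 17*M)
K(20, -4 - Y(u(6)))*16 = (17*(-4 - 1*0))*16 = (17*(-4 + 0))*16 = (17*(-4))*16 = -68*16 = -1088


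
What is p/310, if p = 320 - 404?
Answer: -42/155 ≈ -0.27097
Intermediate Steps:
p = -84
p/310 = -84/310 = -84*1/310 = -42/155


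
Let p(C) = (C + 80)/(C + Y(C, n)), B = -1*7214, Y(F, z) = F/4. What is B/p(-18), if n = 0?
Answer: 162315/62 ≈ 2618.0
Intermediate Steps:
Y(F, z) = F/4 (Y(F, z) = F*(¼) = F/4)
B = -7214
p(C) = 4*(80 + C)/(5*C) (p(C) = (C + 80)/(C + C/4) = (80 + C)/((5*C/4)) = (80 + C)*(4/(5*C)) = 4*(80 + C)/(5*C))
B/p(-18) = -7214/(⅘ + 64/(-18)) = -7214/(⅘ + 64*(-1/18)) = -7214/(⅘ - 32/9) = -7214/(-124/45) = -7214*(-45/124) = 162315/62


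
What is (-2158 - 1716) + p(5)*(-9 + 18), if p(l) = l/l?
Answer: -3865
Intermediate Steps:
p(l) = 1
(-2158 - 1716) + p(5)*(-9 + 18) = (-2158 - 1716) + 1*(-9 + 18) = -3874 + 1*9 = -3874 + 9 = -3865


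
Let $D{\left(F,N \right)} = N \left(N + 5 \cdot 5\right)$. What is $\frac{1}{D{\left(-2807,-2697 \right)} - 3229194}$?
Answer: $\frac{1}{3977190} \approx 2.5143 \cdot 10^{-7}$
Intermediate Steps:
$D{\left(F,N \right)} = N \left(25 + N\right)$ ($D{\left(F,N \right)} = N \left(N + 25\right) = N \left(25 + N\right)$)
$\frac{1}{D{\left(-2807,-2697 \right)} - 3229194} = \frac{1}{- 2697 \left(25 - 2697\right) - 3229194} = \frac{1}{\left(-2697\right) \left(-2672\right) - 3229194} = \frac{1}{7206384 - 3229194} = \frac{1}{3977190}$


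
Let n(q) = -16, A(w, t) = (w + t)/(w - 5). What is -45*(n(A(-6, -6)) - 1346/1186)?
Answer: 457245/593 ≈ 771.07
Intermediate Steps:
A(w, t) = (t + w)/(-5 + w)
-45*(n(A(-6, -6)) - 1346/1186) = -45*(-16 - 1346/1186) = -45*(-16 - 1346*1/1186) = -45*(-16 - 673/593) = -45*(-10161/593) = 457245/593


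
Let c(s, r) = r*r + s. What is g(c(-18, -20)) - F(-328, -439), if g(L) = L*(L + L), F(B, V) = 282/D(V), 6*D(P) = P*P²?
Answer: 24691659662804/84604519 ≈ 2.9185e+5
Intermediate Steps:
c(s, r) = s + r² (c(s, r) = r² + s = s + r²)
D(P) = P³/6 (D(P) = (P*P²)/6 = P³/6)
F(B, V) = 1692/V³ (F(B, V) = 282/((V³/6)) = 282*(6/V³) = 1692/V³)
g(L) = 2*L² (g(L) = L*(2*L) = 2*L²)
g(c(-18, -20)) - F(-328, -439) = 2*(-18 + (-20)²)² - 1692/(-439)³ = 2*(-18 + 400)² - 1692*(-1)/84604519 = 2*382² - 1*(-1692/84604519) = 2*145924 + 1692/84604519 = 291848 + 1692/84604519 = 24691659662804/84604519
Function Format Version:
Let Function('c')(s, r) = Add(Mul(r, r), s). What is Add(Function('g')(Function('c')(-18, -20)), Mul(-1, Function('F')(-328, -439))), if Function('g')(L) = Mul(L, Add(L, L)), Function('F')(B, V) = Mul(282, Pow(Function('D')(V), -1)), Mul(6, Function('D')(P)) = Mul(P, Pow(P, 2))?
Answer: Rational(24691659662804, 84604519) ≈ 2.9185e+5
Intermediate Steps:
Function('c')(s, r) = Add(s, Pow(r, 2)) (Function('c')(s, r) = Add(Pow(r, 2), s) = Add(s, Pow(r, 2)))
Function('D')(P) = Mul(Rational(1, 6), Pow(P, 3)) (Function('D')(P) = Mul(Rational(1, 6), Mul(P, Pow(P, 2))) = Mul(Rational(1, 6), Pow(P, 3)))
Function('F')(B, V) = Mul(1692, Pow(V, -3)) (Function('F')(B, V) = Mul(282, Pow(Mul(Rational(1, 6), Pow(V, 3)), -1)) = Mul(282, Mul(6, Pow(V, -3))) = Mul(1692, Pow(V, -3)))
Function('g')(L) = Mul(2, Pow(L, 2)) (Function('g')(L) = Mul(L, Mul(2, L)) = Mul(2, Pow(L, 2)))
Add(Function('g')(Function('c')(-18, -20)), Mul(-1, Function('F')(-328, -439))) = Add(Mul(2, Pow(Add(-18, Pow(-20, 2)), 2)), Mul(-1, Mul(1692, Pow(-439, -3)))) = Add(Mul(2, Pow(Add(-18, 400), 2)), Mul(-1, Mul(1692, Rational(-1, 84604519)))) = Add(Mul(2, Pow(382, 2)), Mul(-1, Rational(-1692, 84604519))) = Add(Mul(2, 145924), Rational(1692, 84604519)) = Add(291848, Rational(1692, 84604519)) = Rational(24691659662804, 84604519)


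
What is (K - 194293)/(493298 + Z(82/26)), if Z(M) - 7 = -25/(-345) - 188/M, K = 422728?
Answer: 646242615/1395391414 ≈ 0.46313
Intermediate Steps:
Z(M) = 488/69 - 188/M (Z(M) = 7 + (-25/(-345) - 188/M) = 7 + (-25*(-1/345) - 188/M) = 7 + (5/69 - 188/M) = 488/69 - 188/M)
(K - 194293)/(493298 + Z(82/26)) = (422728 - 194293)/(493298 + (488/69 - 188/(82/26))) = 228435/(493298 + (488/69 - 188/(82*(1/26)))) = 228435/(493298 + (488/69 - 188/41/13)) = 228435/(493298 + (488/69 - 188*13/41)) = 228435/(493298 + (488/69 - 2444/41)) = 228435/(493298 - 148628/2829) = 228435/(1395391414/2829) = 228435*(2829/1395391414) = 646242615/1395391414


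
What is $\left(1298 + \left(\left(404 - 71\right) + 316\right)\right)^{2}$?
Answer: $3790809$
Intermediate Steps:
$\left(1298 + \left(\left(404 - 71\right) + 316\right)\right)^{2} = \left(1298 + \left(333 + 316\right)\right)^{2} = \left(1298 + 649\right)^{2} = 1947^{2} = 3790809$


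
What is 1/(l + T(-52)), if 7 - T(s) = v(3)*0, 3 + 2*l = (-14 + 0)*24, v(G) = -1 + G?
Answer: -2/325 ≈ -0.0061538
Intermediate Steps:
l = -339/2 (l = -3/2 + ((-14 + 0)*24)/2 = -3/2 + (-14*24)/2 = -3/2 + (1/2)*(-336) = -3/2 - 168 = -339/2 ≈ -169.50)
T(s) = 7 (T(s) = 7 - (-1 + 3)*0 = 7 - 2*0 = 7 - 1*0 = 7 + 0 = 7)
1/(l + T(-52)) = 1/(-339/2 + 7) = 1/(-325/2) = -2/325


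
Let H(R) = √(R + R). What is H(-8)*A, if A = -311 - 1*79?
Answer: -1560*I ≈ -1560.0*I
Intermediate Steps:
A = -390 (A = -311 - 79 = -390)
H(R) = √2*√R (H(R) = √(2*R) = √2*√R)
H(-8)*A = (√2*√(-8))*(-390) = (√2*(2*I*√2))*(-390) = (4*I)*(-390) = -1560*I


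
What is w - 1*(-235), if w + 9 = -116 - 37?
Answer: 73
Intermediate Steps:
w = -162 (w = -9 + (-116 - 37) = -9 - 153 = -162)
w - 1*(-235) = -162 - 1*(-235) = -162 + 235 = 73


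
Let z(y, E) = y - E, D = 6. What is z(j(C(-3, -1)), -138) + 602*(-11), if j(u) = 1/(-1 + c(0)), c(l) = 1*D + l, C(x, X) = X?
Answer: -32419/5 ≈ -6483.8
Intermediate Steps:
c(l) = 6 + l (c(l) = 1*6 + l = 6 + l)
j(u) = ⅕ (j(u) = 1/(-1 + (6 + 0)) = 1/(-1 + 6) = 1/5 = ⅕)
z(j(C(-3, -1)), -138) + 602*(-11) = (⅕ - 1*(-138)) + 602*(-11) = (⅕ + 138) - 6622 = 691/5 - 6622 = -32419/5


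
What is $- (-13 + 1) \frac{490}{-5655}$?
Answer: $- \frac{392}{377} \approx -1.0398$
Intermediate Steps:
$- (-13 + 1) \frac{490}{-5655} = \left(-1\right) \left(-12\right) 490 \left(- \frac{1}{5655}\right) = 12 \left(- \frac{98}{1131}\right) = - \frac{392}{377}$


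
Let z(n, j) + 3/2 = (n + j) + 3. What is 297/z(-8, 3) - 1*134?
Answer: -1532/7 ≈ -218.86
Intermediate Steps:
z(n, j) = 3/2 + j + n (z(n, j) = -3/2 + ((n + j) + 3) = -3/2 + ((j + n) + 3) = -3/2 + (3 + j + n) = 3/2 + j + n)
297/z(-8, 3) - 1*134 = 297/(3/2 + 3 - 8) - 1*134 = 297/(-7/2) - 134 = 297*(-2/7) - 134 = -594/7 - 134 = -1532/7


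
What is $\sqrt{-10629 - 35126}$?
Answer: $i \sqrt{45755} \approx 213.9 i$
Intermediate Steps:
$\sqrt{-10629 - 35126} = \sqrt{-45755} = i \sqrt{45755}$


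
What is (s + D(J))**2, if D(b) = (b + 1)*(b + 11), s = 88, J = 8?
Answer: 67081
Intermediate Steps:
D(b) = (1 + b)*(11 + b)
(s + D(J))**2 = (88 + (11 + 8**2 + 12*8))**2 = (88 + (11 + 64 + 96))**2 = (88 + 171)**2 = 259**2 = 67081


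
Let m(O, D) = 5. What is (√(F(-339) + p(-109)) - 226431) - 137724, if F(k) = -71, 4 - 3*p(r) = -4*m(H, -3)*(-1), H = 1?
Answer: -364155 + I*√687/3 ≈ -3.6416e+5 + 8.7369*I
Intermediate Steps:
p(r) = -16/3 (p(r) = 4/3 - (-4*5)*(-1)/3 = 4/3 - (-20)*(-1)/3 = 4/3 - ⅓*20 = 4/3 - 20/3 = -16/3)
(√(F(-339) + p(-109)) - 226431) - 137724 = (√(-71 - 16/3) - 226431) - 137724 = (√(-229/3) - 226431) - 137724 = (I*√687/3 - 226431) - 137724 = (-226431 + I*√687/3) - 137724 = -364155 + I*√687/3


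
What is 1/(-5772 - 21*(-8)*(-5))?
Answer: -1/6612 ≈ -0.00015124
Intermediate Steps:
1/(-5772 - 21*(-8)*(-5)) = 1/(-5772 + 168*(-5)) = 1/(-5772 - 840) = 1/(-6612) = -1/6612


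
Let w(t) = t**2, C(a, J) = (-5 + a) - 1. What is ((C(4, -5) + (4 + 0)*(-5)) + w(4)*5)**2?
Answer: 3364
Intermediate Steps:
C(a, J) = -6 + a
((C(4, -5) + (4 + 0)*(-5)) + w(4)*5)**2 = (((-6 + 4) + (4 + 0)*(-5)) + 4**2*5)**2 = ((-2 + 4*(-5)) + 16*5)**2 = ((-2 - 20) + 80)**2 = (-22 + 80)**2 = 58**2 = 3364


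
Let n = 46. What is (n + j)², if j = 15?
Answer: 3721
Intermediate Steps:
(n + j)² = (46 + 15)² = 61² = 3721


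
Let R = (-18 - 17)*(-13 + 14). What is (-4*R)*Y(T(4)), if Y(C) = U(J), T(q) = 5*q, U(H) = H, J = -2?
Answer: -280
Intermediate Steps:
R = -35 (R = -35*1 = -35)
Y(C) = -2
(-4*R)*Y(T(4)) = -4*(-35)*(-2) = 140*(-2) = -280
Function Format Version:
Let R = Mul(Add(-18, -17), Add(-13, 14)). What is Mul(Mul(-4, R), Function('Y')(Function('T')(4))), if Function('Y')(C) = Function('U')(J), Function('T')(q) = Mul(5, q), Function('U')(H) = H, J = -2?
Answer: -280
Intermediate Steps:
R = -35 (R = Mul(-35, 1) = -35)
Function('Y')(C) = -2
Mul(Mul(-4, R), Function('Y')(Function('T')(4))) = Mul(Mul(-4, -35), -2) = Mul(140, -2) = -280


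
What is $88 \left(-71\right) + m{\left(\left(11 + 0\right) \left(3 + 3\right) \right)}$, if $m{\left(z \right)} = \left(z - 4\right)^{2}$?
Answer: $-2404$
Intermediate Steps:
$m{\left(z \right)} = \left(-4 + z\right)^{2}$
$88 \left(-71\right) + m{\left(\left(11 + 0\right) \left(3 + 3\right) \right)} = 88 \left(-71\right) + \left(-4 + \left(11 + 0\right) \left(3 + 3\right)\right)^{2} = -6248 + \left(-4 + 11 \cdot 6\right)^{2} = -6248 + \left(-4 + 66\right)^{2} = -6248 + 62^{2} = -6248 + 3844 = -2404$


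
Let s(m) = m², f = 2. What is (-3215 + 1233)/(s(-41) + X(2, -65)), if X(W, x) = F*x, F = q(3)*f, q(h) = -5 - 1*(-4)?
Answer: -1982/1811 ≈ -1.0944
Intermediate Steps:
q(h) = -1 (q(h) = -5 + 4 = -1)
F = -2 (F = -1*2 = -2)
X(W, x) = -2*x
(-3215 + 1233)/(s(-41) + X(2, -65)) = (-3215 + 1233)/((-41)² - 2*(-65)) = -1982/(1681 + 130) = -1982/1811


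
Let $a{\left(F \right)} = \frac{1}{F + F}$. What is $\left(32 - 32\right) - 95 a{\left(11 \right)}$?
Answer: $- \frac{95}{22} \approx -4.3182$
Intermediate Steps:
$a{\left(F \right)} = \frac{1}{2 F}$
$\left(32 - 32\right) - 95 a{\left(11 \right)} = \left(32 - 32\right) - 95 \frac{1}{2 \cdot 11} = 0 - 95 \cdot \frac{1}{2} \cdot \frac{1}{11} = 0 - \frac{95}{22} = - \frac{95}{22}$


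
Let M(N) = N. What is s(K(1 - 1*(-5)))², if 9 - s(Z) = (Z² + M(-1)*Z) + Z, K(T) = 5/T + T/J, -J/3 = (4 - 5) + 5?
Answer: 6400/81 ≈ 79.012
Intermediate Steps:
J = -12 (J = -3*((4 - 5) + 5) = -3*(-1 + 5) = -3*4 = -12)
K(T) = 5/T - T/12 (K(T) = 5/T + T/(-12) = 5/T + T*(-1/12) = 5/T - T/12)
s(Z) = 9 - Z² (s(Z) = 9 - ((Z² - Z) + Z) = 9 - Z²)
s(K(1 - 1*(-5)))² = (9 - (5/(1 - 1*(-5)) - (1 - 1*(-5))/12)²)² = (9 - (5/(1 + 5) - (1 + 5)/12)²)² = (9 - (5/6 - 1/12*6)²)² = (9 - (5*(⅙) - ½)²)² = (9 - (⅚ - ½)²)² = (9 - (⅓)²)² = (9 - 1*⅑)² = (9 - ⅑)² = (80/9)² = 6400/81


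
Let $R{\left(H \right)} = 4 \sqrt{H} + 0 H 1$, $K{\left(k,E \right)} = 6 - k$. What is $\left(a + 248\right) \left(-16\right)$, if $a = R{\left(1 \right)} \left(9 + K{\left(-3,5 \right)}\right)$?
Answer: $-5120$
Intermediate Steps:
$R{\left(H \right)} = 4 \sqrt{H}$ ($R{\left(H \right)} = 4 \sqrt{H} + 0 H = 4 \sqrt{H} + 0 = 4 \sqrt{H}$)
$a = 72$ ($a = 4 \sqrt{1} \left(9 + \left(6 - -3\right)\right) = 4 \cdot 1 \left(9 + \left(6 + 3\right)\right) = 4 \left(9 + 9\right) = 4 \cdot 18 = 72$)
$\left(a + 248\right) \left(-16\right) = \left(72 + 248\right) \left(-16\right) = 320 \left(-16\right) = -5120$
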